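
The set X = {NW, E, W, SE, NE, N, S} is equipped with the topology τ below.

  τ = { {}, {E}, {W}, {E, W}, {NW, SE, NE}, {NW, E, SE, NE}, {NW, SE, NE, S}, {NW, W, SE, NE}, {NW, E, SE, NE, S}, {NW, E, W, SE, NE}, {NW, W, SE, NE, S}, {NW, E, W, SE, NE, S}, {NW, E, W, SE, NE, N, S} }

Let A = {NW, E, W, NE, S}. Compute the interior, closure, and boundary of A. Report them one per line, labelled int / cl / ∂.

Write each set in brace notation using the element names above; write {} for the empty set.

int(A) = {E, W}
cl(A)  = {NW, E, W, SE, NE, N, S}
∂A     = {NW, SE, NE, N, S}

opens ⊆ A: {}, {E}, {W}, {E, W}; union → int = {E, W}
complement {SE, N}; its interior {}; cl(A) = X∖{} = {NW, E, W, SE, NE, N, S}
boundary = {NW, E, W, SE, NE, N, S} ∖ {E, W} = {NW, SE, NE, N, S}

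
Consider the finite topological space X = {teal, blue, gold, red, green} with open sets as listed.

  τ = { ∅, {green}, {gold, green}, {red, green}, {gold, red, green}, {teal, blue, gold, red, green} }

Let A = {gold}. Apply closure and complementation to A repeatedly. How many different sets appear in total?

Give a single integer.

cl via duality: int({teal, blue, red, green}) = {red, green}, so X∖{red, green} = {teal, blue, gold}
Write k for closure, c for complement:
  1. A     = {gold}
  2. kA    = {teal, blue, gold}
  3. cA    = {teal, blue, red, green}
  4. ckA   = {red, green}
  5. kcA   = {teal, blue, gold, red, green}
  6. ckcA  = ∅
applying k or c yields no new set

6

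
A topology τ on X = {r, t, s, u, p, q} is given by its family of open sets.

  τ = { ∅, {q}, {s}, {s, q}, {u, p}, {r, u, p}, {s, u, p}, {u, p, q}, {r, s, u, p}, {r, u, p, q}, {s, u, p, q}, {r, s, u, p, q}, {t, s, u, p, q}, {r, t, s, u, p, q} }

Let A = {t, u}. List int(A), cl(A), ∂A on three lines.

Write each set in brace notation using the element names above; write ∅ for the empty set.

int(A) = ∅
cl(A)  = {r, t, u, p}
∂A     = {r, t, u, p}

open subsets of A: ∅; so int(A) = ∅
closure: X∖int(X∖A) = X∖{s, q} = {r, t, u, p}
∂A = {r, t, u, p} minus ∅ = {r, t, u, p}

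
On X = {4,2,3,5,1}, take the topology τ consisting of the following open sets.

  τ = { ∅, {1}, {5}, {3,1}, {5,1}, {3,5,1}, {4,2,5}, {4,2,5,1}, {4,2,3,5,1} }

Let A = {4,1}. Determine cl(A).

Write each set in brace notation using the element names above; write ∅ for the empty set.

{4,2,3,1}

X∖A={2,3,5}, int(X∖A)={5}, hence cl(A)={4,2,3,1}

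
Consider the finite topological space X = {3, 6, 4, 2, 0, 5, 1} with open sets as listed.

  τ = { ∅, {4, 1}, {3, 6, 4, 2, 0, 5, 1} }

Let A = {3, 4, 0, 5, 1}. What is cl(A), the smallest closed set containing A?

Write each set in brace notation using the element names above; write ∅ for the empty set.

cl via duality: int({6, 2}) = ∅, so X∖∅ = {3, 6, 4, 2, 0, 5, 1}

{3, 6, 4, 2, 0, 5, 1}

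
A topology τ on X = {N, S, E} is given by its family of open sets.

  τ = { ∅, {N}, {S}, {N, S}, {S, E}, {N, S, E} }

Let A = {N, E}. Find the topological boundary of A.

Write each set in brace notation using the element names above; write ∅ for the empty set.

open subsets of A: ∅, {N}; so int(A) = {N}
closure: X∖int(X∖A) = X∖{S} = {N, E}
∂A = {N, E} minus {N} = {E}

{E}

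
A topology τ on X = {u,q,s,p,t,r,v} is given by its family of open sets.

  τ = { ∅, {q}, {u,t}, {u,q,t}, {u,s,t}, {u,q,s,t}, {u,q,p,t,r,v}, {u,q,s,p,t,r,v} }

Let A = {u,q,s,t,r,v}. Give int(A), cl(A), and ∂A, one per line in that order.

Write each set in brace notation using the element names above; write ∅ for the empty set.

open subsets of A: ∅, {q}, {u,t}, {u,q,t}, {u,s,t}, {u,q,s,t}; so int(A) = {u,q,s,t}
closure: X∖int(X∖A) = X∖∅ = {u,q,s,p,t,r,v}
∂A = {u,q,s,p,t,r,v} minus {u,q,s,t} = {p,r,v}

int(A) = {u,q,s,t}
cl(A)  = {u,q,s,p,t,r,v}
∂A     = {p,r,v}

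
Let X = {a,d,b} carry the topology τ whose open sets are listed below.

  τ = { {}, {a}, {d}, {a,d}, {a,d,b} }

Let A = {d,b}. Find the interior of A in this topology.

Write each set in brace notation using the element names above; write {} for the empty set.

{d}

interior: largest open inside A is {d} (from {}, {d})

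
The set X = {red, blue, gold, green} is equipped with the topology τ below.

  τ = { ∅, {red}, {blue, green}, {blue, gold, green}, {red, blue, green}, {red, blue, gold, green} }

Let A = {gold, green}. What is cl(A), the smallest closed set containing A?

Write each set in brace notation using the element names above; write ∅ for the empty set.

{blue, gold, green}

complement {red, blue}; its interior {red}; cl(A) = X∖{red} = {blue, gold, green}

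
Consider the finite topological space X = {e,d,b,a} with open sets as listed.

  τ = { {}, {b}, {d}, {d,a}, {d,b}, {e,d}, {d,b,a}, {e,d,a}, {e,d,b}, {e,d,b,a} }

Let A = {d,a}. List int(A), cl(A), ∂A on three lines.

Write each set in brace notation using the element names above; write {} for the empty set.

int(A) = {d,a}
cl(A)  = {e,d,a}
∂A     = {e}

open subsets of A: {}, {d}, {d,a}; so int(A) = {d,a}
closure: X∖int(X∖A) = X∖{b} = {e,d,a}
∂A = {e,d,a} minus {d,a} = {e}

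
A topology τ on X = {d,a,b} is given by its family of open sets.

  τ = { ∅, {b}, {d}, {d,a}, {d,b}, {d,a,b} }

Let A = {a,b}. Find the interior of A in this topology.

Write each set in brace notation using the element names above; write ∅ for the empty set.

{b}

opens ⊆ A: ∅, {b}; union → int = {b}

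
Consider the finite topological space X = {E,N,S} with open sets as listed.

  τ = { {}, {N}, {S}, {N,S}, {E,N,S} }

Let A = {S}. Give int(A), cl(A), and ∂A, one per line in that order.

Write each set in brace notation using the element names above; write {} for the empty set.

int(A) = {S}
cl(A)  = {E,S}
∂A     = {E}

open subsets of A: {}, {S}; so int(A) = {S}
closure: X∖int(X∖A) = X∖{N} = {E,S}
∂A = {E,S} minus {S} = {E}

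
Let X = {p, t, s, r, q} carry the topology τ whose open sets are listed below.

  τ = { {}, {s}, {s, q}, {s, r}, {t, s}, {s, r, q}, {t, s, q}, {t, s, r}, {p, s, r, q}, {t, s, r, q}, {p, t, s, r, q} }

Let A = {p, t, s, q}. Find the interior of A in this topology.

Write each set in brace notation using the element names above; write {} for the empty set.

U open, U⊆A: {}, {s}, {s, q}, {t, s}, {t, s, q}. int(A) = ⋃ = {t, s, q}

{t, s, q}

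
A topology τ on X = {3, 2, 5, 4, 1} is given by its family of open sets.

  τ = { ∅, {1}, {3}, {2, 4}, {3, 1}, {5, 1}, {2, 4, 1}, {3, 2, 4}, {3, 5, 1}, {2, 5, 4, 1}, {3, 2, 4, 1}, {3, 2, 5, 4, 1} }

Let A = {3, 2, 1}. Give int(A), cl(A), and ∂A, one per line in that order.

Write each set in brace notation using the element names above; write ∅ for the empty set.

opens ⊆ A: ∅, {3}, {1}, {3, 1}; union → int = {3, 1}
complement {5, 4}; its interior ∅; cl(A) = X∖∅ = {3, 2, 5, 4, 1}
boundary = {3, 2, 5, 4, 1} ∖ {3, 1} = {2, 5, 4}

int(A) = {3, 1}
cl(A)  = {3, 2, 5, 4, 1}
∂A     = {2, 5, 4}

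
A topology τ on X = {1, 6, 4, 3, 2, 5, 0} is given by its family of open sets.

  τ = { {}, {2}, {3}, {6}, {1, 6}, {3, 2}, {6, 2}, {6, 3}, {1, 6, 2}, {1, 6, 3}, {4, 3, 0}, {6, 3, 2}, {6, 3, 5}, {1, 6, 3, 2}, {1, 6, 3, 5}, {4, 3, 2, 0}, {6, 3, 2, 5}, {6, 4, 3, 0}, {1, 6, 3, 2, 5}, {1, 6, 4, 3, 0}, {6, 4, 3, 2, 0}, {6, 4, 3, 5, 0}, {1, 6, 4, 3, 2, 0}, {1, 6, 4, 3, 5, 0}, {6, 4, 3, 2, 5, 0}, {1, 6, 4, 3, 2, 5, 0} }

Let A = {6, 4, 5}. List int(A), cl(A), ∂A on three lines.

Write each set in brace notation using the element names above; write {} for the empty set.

interior: largest open inside A is {6} (from {}, {6})
cl via duality: int({1, 3, 2, 0}) = {3, 2}, so X∖{3, 2} = {1, 6, 4, 5, 0}
cl∖int = {1, 4, 5, 0}

int(A) = {6}
cl(A)  = {1, 6, 4, 5, 0}
∂A     = {1, 4, 5, 0}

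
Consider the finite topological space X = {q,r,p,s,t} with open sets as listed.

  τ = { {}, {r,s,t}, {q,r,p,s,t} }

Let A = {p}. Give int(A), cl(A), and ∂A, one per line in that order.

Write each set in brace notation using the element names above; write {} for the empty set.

int(A) = {}
cl(A)  = {q,p}
∂A     = {q,p}

interior: largest open inside A is {} (from {})
cl via duality: int({q,r,s,t}) = {r,s,t}, so X∖{r,s,t} = {q,p}
cl∖int = {q,p}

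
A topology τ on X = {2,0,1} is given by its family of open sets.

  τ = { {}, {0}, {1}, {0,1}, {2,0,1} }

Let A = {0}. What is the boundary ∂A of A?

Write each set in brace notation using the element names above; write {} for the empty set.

{2}

interior: largest open inside A is {0} (from {}, {0})
cl via duality: int({2,1}) = {1}, so X∖{1} = {2,0}
cl∖int = {2}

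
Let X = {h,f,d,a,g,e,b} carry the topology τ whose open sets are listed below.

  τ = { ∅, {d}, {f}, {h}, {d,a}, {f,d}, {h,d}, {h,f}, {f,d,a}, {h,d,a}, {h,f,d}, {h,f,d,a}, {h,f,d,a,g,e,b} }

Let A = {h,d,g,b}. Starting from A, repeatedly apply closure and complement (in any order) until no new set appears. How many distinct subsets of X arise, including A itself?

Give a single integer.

8

complement {f,a,e}; its interior {f}; cl(A) = X∖{f} = {h,d,a,g,e,b}
With k = closure, c = complement:
  1. A     = {h,d,g,b}
  2. kA    = {h,d,a,g,e,b}
  3. cA    = {f,a,e}
  4. ckA   = {f}
  5. kcA   = {f,a,g,e,b}
  6. kckA  = {f,g,e,b}
  7. ckcA  = {h,d}
  8. ckckA = {h,d,a}
k, c of each give nothing new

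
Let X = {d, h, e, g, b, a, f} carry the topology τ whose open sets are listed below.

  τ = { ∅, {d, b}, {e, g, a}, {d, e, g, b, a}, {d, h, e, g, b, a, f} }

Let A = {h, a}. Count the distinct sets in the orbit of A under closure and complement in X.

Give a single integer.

8

closure: X∖int(X∖A) = X∖{d, b} = {h, e, g, a, f}
Let k=closure and c=complement:
  1. A     = {h, a}
  2. kA    = {h, e, g, a, f}
  3. cA    = {d, e, g, b, f}
  4. ckA   = {d, b}
  5. kcA   = {d, h, e, g, b, a, f}
  6. kckA  = {d, h, b, f}
  7. ckcA  = ∅
  8. ckckA = {e, g, a}
— saturated at 8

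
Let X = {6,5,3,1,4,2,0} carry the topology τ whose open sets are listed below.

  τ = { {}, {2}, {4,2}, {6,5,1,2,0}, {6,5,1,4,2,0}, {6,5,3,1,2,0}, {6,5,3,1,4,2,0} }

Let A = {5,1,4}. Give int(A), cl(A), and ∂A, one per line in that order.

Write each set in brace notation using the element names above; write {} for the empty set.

int(A) = {}
cl(A)  = {6,5,3,1,4,0}
∂A     = {6,5,3,1,4,0}

U open, U⊆A: {}. int(A) = ⋃ = {}
X∖A={6,3,2,0}, int(X∖A)={2}, hence cl(A)={6,5,3,1,4,0}
∂A: remove int from cl → {6,5,3,1,4,0}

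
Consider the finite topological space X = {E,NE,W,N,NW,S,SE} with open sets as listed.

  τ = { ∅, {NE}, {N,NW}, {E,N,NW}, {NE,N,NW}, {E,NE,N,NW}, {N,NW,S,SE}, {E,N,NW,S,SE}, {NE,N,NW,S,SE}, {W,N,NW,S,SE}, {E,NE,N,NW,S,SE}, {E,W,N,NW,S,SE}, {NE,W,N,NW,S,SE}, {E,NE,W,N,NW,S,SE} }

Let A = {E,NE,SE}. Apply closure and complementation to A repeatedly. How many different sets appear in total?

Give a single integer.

6

complement {W,N,NW,S}; its interior {N,NW}; cl(A) = X∖{N,NW} = {E,NE,W,S,SE}
With k = closure, c = complement:
  1. A     = {E,NE,SE}
  2. kA    = {E,NE,W,S,SE}
  3. cA    = {W,N,NW,S}
  4. ckA   = {N,NW}
  5. kcA   = {E,W,N,NW,S,SE}
  6. ckcA  = {NE}
k, c of each give nothing new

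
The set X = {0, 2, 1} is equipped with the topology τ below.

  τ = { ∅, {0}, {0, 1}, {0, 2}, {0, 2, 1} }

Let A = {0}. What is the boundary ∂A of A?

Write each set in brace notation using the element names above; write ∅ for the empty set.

opens ⊆ A: ∅, {0}; union → int = {0}
complement {2, 1}; its interior ∅; cl(A) = X∖∅ = {0, 2, 1}
boundary = {0, 2, 1} ∖ {0} = {2, 1}

{2, 1}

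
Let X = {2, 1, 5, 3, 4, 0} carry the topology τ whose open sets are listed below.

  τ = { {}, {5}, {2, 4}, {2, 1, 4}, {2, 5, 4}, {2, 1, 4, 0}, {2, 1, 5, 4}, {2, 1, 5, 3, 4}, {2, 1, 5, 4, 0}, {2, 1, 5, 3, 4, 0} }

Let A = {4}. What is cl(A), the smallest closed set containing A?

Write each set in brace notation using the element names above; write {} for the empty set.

{2, 1, 3, 4, 0}

cl via duality: int({2, 1, 5, 3, 0}) = {5}, so X∖{5} = {2, 1, 3, 4, 0}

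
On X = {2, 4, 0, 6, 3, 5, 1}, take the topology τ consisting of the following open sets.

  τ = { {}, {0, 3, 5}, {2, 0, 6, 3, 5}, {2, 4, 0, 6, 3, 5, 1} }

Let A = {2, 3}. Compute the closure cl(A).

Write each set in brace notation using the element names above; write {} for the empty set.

X∖A={4, 0, 6, 5, 1}, int(X∖A)={}, hence cl(A)={2, 4, 0, 6, 3, 5, 1}

{2, 4, 0, 6, 3, 5, 1}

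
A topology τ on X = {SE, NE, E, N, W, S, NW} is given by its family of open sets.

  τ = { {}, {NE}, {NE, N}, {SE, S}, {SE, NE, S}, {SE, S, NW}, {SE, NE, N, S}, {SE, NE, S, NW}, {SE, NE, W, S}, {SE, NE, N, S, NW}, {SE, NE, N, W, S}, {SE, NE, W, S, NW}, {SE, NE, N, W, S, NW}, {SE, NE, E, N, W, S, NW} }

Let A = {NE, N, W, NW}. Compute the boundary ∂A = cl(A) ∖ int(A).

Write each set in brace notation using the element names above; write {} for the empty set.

{E, W, NW}

U open, U⊆A: {}, {NE}, {NE, N}. int(A) = ⋃ = {NE, N}
X∖A={SE, E, S}, int(X∖A)={SE, S}, hence cl(A)={NE, E, N, W, NW}
∂A: remove int from cl → {E, W, NW}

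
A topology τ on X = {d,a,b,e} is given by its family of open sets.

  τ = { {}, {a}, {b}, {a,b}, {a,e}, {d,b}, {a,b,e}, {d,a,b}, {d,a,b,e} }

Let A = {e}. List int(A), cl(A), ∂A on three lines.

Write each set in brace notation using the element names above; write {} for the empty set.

int(A) = {}
cl(A)  = {e}
∂A     = {e}

U open, U⊆A: {}. int(A) = ⋃ = {}
X∖A={d,a,b}, int(X∖A)={d,a,b}, hence cl(A)={e}
∂A: remove int from cl → {e}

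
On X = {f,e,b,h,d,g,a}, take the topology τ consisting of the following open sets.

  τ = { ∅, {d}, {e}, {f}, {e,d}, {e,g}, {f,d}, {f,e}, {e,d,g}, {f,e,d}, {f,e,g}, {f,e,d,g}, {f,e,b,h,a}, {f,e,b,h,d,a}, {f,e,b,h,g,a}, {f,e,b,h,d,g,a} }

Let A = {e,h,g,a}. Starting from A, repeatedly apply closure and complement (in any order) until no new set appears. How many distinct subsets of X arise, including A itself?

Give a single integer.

6

closure: X∖int(X∖A) = X∖{f,d} = {e,b,h,g,a}
Let k=closure and c=complement:
  1. A     = {e,h,g,a}
  2. kA    = {e,b,h,g,a}
  3. cA    = {f,b,d}
  4. ckA   = {f,d}
  5. kcA   = {f,b,h,d,a}
  6. ckcA  = {e,g}
— saturated at 6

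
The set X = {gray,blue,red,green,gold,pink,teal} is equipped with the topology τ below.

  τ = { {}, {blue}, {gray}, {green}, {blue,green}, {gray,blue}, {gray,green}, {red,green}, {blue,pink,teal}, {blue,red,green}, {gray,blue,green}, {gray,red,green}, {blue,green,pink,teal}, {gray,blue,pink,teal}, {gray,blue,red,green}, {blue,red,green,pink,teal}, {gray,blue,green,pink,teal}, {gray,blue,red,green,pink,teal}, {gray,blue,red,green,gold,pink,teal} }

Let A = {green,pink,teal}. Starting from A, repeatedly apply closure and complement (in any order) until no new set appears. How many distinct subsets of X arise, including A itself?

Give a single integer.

10

complement {gray,blue,red,gold}; its interior {gray,blue}; cl(A) = X∖{gray,blue} = {red,green,gold,pink,teal}
With k = closure, c = complement:
  1. A     = {green,pink,teal}
  2. kA    = {red,green,gold,pink,teal}
  3. cA    = {gray,blue,red,gold}
  4. ckA   = {gray,blue}
  5. kcA   = {gray,blue,red,gold,pink,teal}
  6. kckA  = {gray,blue,gold,pink,teal}
  7. ckcA  = {green}
  8. ckckA = {red,green}
  9. kckcA = {red,green,gold}
  10. ckckcA = {gray,blue,pink,teal}
k, c of each give nothing new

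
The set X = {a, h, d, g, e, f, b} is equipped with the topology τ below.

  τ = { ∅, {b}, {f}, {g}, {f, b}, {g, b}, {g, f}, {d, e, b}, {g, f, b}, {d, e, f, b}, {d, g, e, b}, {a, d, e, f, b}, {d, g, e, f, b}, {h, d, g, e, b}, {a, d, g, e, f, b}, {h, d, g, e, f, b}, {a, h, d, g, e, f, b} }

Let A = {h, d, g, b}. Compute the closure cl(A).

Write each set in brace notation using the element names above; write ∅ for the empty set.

complement {a, e, f}; its interior {f}; cl(A) = X∖{f} = {a, h, d, g, e, b}

{a, h, d, g, e, b}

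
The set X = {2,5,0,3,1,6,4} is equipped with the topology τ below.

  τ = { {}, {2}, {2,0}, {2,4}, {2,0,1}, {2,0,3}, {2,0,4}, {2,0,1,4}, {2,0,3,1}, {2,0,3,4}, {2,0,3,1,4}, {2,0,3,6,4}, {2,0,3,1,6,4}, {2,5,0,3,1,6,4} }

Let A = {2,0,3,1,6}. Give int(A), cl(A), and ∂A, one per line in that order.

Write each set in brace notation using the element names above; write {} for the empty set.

int(A) = {2,0,3,1}
cl(A)  = {2,5,0,3,1,6,4}
∂A     = {5,6,4}

U open, U⊆A: {}, {2}, {2,0}, {2,0,1}, {2,0,3}, {2,0,3,1}. int(A) = ⋃ = {2,0,3,1}
X∖A={5,4}, int(X∖A)={}, hence cl(A)={2,5,0,3,1,6,4}
∂A: remove int from cl → {5,6,4}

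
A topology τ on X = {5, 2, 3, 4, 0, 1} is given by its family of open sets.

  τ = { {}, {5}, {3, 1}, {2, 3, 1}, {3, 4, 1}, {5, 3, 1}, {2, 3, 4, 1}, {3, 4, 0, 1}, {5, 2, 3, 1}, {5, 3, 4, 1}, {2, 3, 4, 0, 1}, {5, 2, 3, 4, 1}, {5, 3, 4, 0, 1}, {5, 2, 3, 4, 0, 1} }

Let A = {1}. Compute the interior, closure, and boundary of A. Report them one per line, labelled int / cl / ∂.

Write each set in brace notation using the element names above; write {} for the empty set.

interior: largest open inside A is {} (from {})
cl via duality: int({5, 2, 3, 4, 0}) = {5}, so X∖{5} = {2, 3, 4, 0, 1}
cl∖int = {2, 3, 4, 0, 1}

int(A) = {}
cl(A)  = {2, 3, 4, 0, 1}
∂A     = {2, 3, 4, 0, 1}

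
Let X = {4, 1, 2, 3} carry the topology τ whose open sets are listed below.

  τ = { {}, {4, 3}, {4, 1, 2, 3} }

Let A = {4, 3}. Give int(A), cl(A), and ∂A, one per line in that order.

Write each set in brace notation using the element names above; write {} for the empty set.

int(A) = {4, 3}
cl(A)  = {4, 1, 2, 3}
∂A     = {1, 2}

opens ⊆ A: {}, {4, 3}; union → int = {4, 3}
complement {1, 2}; its interior {}; cl(A) = X∖{} = {4, 1, 2, 3}
boundary = {4, 1, 2, 3} ∖ {4, 3} = {1, 2}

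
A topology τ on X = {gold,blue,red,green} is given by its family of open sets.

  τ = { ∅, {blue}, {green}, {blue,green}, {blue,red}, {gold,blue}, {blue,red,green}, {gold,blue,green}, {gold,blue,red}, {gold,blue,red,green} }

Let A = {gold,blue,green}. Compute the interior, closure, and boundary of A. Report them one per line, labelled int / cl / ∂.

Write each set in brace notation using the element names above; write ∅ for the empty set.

int(A) = {gold,blue,green}
cl(A)  = {gold,blue,red,green}
∂A     = {red}

U open, U⊆A: ∅, {green}, {blue}, {gold,blue}, {blue,green}, {gold,blue,green}. int(A) = ⋃ = {gold,blue,green}
X∖A={red}, int(X∖A)=∅, hence cl(A)={gold,blue,red,green}
∂A: remove int from cl → {red}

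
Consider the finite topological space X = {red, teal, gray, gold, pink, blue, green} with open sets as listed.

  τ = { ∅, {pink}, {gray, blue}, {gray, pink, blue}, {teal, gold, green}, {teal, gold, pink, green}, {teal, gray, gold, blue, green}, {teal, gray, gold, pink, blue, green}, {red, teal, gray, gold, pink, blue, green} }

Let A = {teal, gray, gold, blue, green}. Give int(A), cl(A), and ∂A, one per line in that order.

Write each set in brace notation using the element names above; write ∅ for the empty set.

int(A) = {teal, gray, gold, blue, green}
cl(A)  = {red, teal, gray, gold, blue, green}
∂A     = {red}

U open, U⊆A: ∅, {gray, blue}, {teal, gold, green}, {teal, gray, gold, blue, green}. int(A) = ⋃ = {teal, gray, gold, blue, green}
X∖A={red, pink}, int(X∖A)={pink}, hence cl(A)={red, teal, gray, gold, blue, green}
∂A: remove int from cl → {red}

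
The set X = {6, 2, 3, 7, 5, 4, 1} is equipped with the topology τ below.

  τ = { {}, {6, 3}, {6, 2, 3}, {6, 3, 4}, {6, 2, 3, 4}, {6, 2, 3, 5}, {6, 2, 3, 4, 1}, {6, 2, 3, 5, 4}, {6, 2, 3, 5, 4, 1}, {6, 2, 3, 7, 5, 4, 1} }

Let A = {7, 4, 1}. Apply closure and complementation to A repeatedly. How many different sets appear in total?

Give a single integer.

4

cl via duality: int({6, 2, 3, 5}) = {6, 2, 3, 5}, so X∖{6, 2, 3, 5} = {7, 4, 1}
Write k for closure, c for complement:
  1. A     = {7, 4, 1}
  2. cA    = {6, 2, 3, 5}
  3. kcA   = {6, 2, 3, 7, 5, 4, 1}
  4. ckcA  = {}
applying k or c yields no new set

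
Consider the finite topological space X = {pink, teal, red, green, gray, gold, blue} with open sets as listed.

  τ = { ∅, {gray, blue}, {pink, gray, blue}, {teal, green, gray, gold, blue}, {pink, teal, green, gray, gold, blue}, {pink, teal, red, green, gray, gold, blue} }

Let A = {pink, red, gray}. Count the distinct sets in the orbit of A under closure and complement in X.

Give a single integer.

4

cl via duality: int({teal, green, gold, blue}) = ∅, so X∖∅ = {pink, teal, red, green, gray, gold, blue}
Write k for closure, c for complement:
  1. A     = {pink, red, gray}
  2. kA    = {pink, teal, red, green, gray, gold, blue}
  3. cA    = {teal, green, gold, blue}
  4. ckA   = ∅
applying k or c yields no new set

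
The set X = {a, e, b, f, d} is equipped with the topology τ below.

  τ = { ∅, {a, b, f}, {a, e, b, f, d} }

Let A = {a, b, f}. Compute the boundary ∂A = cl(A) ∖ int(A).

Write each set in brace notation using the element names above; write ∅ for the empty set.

{e, d}

open subsets of A: ∅, {a, b, f}; so int(A) = {a, b, f}
closure: X∖int(X∖A) = X∖∅ = {a, e, b, f, d}
∂A = {a, e, b, f, d} minus {a, b, f} = {e, d}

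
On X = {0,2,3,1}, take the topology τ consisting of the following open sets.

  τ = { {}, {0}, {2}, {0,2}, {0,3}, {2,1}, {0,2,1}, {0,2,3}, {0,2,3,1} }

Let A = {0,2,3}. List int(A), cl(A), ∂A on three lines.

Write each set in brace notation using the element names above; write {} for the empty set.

int(A) = {0,2,3}
cl(A)  = {0,2,3,1}
∂A     = {1}

interior: largest open inside A is {0,2,3} (from {}, {0}, {2}, {0,3}, {0,2}, {0,2,3})
cl via duality: int({1}) = {}, so X∖{} = {0,2,3,1}
cl∖int = {1}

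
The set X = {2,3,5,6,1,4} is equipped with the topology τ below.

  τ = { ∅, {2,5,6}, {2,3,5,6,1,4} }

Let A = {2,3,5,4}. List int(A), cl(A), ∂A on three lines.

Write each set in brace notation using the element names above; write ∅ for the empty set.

interior: largest open inside A is ∅ (from ∅)
cl via duality: int({6,1}) = ∅, so X∖∅ = {2,3,5,6,1,4}
cl∖int = {2,3,5,6,1,4}

int(A) = ∅
cl(A)  = {2,3,5,6,1,4}
∂A     = {2,3,5,6,1,4}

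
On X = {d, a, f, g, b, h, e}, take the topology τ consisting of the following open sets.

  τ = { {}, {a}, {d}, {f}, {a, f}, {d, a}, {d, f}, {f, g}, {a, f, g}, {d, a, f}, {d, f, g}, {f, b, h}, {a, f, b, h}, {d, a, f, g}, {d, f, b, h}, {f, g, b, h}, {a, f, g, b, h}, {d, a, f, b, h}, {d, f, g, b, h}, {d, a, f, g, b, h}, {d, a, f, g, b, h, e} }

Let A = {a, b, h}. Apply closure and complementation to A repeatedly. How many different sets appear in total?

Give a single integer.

X∖A={d, f, g, e}, int(X∖A)={d, f, g}, hence cl(A)={a, b, h, e}
Orbit (k=closure, c=complement):
  1. A     = {a, b, h}
  2. kA    = {a, b, h, e}
  3. cA    = {d, f, g, e}
  4. ckA   = {d, f, g}
  5. kcA   = {d, f, g, b, h, e}
  6. ckcA  = {a}
  7. kckcA = {a, e}
  8. ckckcA = {d, f, g, b, h}
(closed under both — stop)

8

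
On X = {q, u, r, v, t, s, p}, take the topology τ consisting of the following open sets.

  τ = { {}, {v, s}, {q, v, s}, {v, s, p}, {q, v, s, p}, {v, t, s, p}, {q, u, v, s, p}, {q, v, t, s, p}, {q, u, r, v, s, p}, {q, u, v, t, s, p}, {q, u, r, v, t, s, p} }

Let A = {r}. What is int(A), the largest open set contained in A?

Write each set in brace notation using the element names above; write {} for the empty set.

opens ⊆ A: {}; union → int = {}

{}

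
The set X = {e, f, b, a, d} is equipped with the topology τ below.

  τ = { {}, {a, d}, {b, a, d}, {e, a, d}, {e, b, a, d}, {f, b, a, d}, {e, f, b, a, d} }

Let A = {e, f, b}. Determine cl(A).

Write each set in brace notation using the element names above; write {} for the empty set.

closure: X∖int(X∖A) = X∖{a, d} = {e, f, b}

{e, f, b}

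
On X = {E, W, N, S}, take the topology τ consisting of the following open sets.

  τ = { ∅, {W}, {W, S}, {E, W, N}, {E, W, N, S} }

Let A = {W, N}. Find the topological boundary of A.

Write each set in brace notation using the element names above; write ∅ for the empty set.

{E, N, S}

interior: largest open inside A is {W} (from ∅, {W})
cl via duality: int({E, S}) = ∅, so X∖∅ = {E, W, N, S}
cl∖int = {E, N, S}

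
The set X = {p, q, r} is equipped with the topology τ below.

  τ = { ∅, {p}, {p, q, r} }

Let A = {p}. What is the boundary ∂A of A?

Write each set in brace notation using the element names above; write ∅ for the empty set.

interior: largest open inside A is {p} (from ∅, {p})
cl via duality: int({q, r}) = ∅, so X∖∅ = {p, q, r}
cl∖int = {q, r}

{q, r}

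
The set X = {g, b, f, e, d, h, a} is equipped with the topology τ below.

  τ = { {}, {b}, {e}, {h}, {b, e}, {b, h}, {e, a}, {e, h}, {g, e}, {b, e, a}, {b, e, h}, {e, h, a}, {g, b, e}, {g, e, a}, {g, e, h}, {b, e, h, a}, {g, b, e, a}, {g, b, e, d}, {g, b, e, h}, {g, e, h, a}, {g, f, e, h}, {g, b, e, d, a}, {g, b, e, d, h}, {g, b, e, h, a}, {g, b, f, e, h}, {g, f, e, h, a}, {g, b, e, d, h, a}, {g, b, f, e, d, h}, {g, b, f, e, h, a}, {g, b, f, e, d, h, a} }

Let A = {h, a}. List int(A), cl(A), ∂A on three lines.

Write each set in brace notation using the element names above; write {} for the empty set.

opens ⊆ A: {}, {h}; union → int = {h}
complement {g, b, f, e, d}; its interior {g, b, e, d}; cl(A) = X∖{g, b, e, d} = {f, h, a}
boundary = {f, h, a} ∖ {h} = {f, a}

int(A) = {h}
cl(A)  = {f, h, a}
∂A     = {f, a}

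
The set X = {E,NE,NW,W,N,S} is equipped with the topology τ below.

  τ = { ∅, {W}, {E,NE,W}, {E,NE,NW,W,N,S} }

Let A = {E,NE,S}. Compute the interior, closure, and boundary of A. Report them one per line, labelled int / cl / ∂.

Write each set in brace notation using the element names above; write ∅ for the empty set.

int(A) = ∅
cl(A)  = {E,NE,NW,N,S}
∂A     = {E,NE,NW,N,S}

interior: largest open inside A is ∅ (from ∅)
cl via duality: int({NW,W,N}) = {W}, so X∖{W} = {E,NE,NW,N,S}
cl∖int = {E,NE,NW,N,S}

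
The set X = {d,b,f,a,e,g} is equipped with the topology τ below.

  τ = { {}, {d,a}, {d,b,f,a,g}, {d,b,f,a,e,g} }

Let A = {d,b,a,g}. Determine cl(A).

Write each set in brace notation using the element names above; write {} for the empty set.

{d,b,f,a,e,g}

cl via duality: int({f,e}) = {}, so X∖{} = {d,b,f,a,e,g}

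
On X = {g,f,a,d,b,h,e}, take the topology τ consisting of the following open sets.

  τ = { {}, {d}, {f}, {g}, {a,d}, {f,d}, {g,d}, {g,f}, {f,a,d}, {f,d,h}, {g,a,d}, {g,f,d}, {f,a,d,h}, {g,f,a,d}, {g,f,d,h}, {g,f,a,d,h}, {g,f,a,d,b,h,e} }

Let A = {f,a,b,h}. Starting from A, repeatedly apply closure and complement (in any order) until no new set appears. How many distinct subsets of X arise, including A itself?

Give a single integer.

closure: X∖int(X∖A) = X∖{g,d} = {f,a,b,h,e}
Let k=closure and c=complement:
  1. A     = {f,a,b,h}
  2. kA    = {f,a,b,h,e}
  3. cA    = {g,d,e}
  4. ckA   = {g,d}
  5. kcA   = {g,a,d,b,h,e}
  6. ckcA  = {f}
  7. kckcA = {f,b,h,e}
  8. ckckcA = {g,a,d}
— saturated at 8

8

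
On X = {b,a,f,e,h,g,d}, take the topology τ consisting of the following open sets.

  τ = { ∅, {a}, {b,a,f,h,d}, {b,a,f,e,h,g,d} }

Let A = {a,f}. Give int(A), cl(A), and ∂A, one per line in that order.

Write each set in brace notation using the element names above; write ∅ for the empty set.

interior: largest open inside A is {a} (from ∅, {a})
cl via duality: int({b,e,h,g,d}) = ∅, so X∖∅ = {b,a,f,e,h,g,d}
cl∖int = {b,f,e,h,g,d}

int(A) = {a}
cl(A)  = {b,a,f,e,h,g,d}
∂A     = {b,f,e,h,g,d}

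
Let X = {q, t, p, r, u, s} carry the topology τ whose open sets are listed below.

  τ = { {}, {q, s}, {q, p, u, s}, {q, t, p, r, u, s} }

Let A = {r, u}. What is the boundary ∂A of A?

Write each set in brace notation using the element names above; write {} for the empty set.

opens ⊆ A: {}; union → int = {}
complement {q, t, p, s}; its interior {q, s}; cl(A) = X∖{q, s} = {t, p, r, u}
boundary = {t, p, r, u} ∖ {} = {t, p, r, u}

{t, p, r, u}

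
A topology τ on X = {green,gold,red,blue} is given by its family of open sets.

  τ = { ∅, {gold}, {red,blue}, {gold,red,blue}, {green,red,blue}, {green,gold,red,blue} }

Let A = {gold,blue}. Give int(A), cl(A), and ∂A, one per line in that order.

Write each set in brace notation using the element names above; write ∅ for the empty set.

interior: largest open inside A is {gold} (from ∅, {gold})
cl via duality: int({green,red}) = ∅, so X∖∅ = {green,gold,red,blue}
cl∖int = {green,red,blue}

int(A) = {gold}
cl(A)  = {green,gold,red,blue}
∂A     = {green,red,blue}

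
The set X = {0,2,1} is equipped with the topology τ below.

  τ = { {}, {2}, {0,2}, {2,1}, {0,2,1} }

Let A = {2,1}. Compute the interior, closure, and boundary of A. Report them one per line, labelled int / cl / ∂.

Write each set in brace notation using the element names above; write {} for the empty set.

int(A) = {2,1}
cl(A)  = {0,2,1}
∂A     = {0}

open subsets of A: {}, {2}, {2,1}; so int(A) = {2,1}
closure: X∖int(X∖A) = X∖{} = {0,2,1}
∂A = {0,2,1} minus {2,1} = {0}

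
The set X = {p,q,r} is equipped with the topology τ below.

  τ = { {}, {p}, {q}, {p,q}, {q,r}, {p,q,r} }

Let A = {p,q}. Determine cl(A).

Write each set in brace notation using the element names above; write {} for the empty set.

{p,q,r}

complement {r}; its interior {}; cl(A) = X∖{} = {p,q,r}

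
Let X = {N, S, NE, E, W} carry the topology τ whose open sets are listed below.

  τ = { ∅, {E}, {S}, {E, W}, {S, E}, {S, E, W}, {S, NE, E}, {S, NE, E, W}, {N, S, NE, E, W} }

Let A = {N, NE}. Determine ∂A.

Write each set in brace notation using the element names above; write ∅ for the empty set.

{N, NE}

opens ⊆ A: ∅; union → int = ∅
complement {S, E, W}; its interior {S, E, W}; cl(A) = X∖{S, E, W} = {N, NE}
boundary = {N, NE} ∖ ∅ = {N, NE}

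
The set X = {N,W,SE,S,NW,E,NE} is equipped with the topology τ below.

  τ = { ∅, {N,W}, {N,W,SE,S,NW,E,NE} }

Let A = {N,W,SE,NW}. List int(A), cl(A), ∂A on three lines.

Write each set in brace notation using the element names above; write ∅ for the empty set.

open subsets of A: ∅, {N,W}; so int(A) = {N,W}
closure: X∖int(X∖A) = X∖∅ = {N,W,SE,S,NW,E,NE}
∂A = {N,W,SE,S,NW,E,NE} minus {N,W} = {SE,S,NW,E,NE}

int(A) = {N,W}
cl(A)  = {N,W,SE,S,NW,E,NE}
∂A     = {SE,S,NW,E,NE}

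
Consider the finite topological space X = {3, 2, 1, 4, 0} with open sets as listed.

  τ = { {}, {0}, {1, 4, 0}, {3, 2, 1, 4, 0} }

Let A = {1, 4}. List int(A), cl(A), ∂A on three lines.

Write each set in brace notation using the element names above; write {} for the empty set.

int(A) = {}
cl(A)  = {3, 2, 1, 4}
∂A     = {3, 2, 1, 4}

opens ⊆ A: {}; union → int = {}
complement {3, 2, 0}; its interior {0}; cl(A) = X∖{0} = {3, 2, 1, 4}
boundary = {3, 2, 1, 4} ∖ {} = {3, 2, 1, 4}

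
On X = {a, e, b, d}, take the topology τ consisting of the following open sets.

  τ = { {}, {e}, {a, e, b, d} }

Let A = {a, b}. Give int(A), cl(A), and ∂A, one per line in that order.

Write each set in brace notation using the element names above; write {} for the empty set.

open subsets of A: {}; so int(A) = {}
closure: X∖int(X∖A) = X∖{e} = {a, b, d}
∂A = {a, b, d} minus {} = {a, b, d}

int(A) = {}
cl(A)  = {a, b, d}
∂A     = {a, b, d}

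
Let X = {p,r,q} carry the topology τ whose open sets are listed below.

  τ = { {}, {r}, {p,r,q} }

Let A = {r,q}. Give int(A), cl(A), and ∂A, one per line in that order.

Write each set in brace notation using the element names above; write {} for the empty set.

int(A) = {r}
cl(A)  = {p,r,q}
∂A     = {p,q}

open subsets of A: {}, {r}; so int(A) = {r}
closure: X∖int(X∖A) = X∖{} = {p,r,q}
∂A = {p,r,q} minus {r} = {p,q}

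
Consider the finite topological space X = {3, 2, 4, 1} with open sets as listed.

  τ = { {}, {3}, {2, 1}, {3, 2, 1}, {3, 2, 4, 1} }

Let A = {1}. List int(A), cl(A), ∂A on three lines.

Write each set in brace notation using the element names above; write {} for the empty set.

int(A) = {}
cl(A)  = {2, 4, 1}
∂A     = {2, 4, 1}

opens ⊆ A: {}; union → int = {}
complement {3, 2, 4}; its interior {3}; cl(A) = X∖{3} = {2, 4, 1}
boundary = {2, 4, 1} ∖ {} = {2, 4, 1}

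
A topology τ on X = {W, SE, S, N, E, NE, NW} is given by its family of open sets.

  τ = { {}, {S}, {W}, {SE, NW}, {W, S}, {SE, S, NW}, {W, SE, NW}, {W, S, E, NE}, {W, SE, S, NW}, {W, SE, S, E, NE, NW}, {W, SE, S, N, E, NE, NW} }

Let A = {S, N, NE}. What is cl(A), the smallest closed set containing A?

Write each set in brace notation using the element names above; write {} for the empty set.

cl via duality: int({W, SE, E, NW}) = {W, SE, NW}, so X∖{W, SE, NW} = {S, N, E, NE}

{S, N, E, NE}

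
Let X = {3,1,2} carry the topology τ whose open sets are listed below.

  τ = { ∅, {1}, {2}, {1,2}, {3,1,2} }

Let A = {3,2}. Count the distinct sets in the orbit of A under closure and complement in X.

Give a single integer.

4

complement {1}; its interior {1}; cl(A) = X∖{1} = {3,2}
With k = closure, c = complement:
  1. A     = {3,2}
  2. cA    = {1}
  3. kcA   = {3,1}
  4. ckcA  = {2}
k, c of each give nothing new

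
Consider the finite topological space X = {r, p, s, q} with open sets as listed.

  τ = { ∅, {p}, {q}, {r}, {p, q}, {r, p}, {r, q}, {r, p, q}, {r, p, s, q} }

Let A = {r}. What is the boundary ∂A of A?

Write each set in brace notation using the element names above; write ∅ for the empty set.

{s}

opens ⊆ A: ∅, {r}; union → int = {r}
complement {p, s, q}; its interior {p, q}; cl(A) = X∖{p, q} = {r, s}
boundary = {r, s} ∖ {r} = {s}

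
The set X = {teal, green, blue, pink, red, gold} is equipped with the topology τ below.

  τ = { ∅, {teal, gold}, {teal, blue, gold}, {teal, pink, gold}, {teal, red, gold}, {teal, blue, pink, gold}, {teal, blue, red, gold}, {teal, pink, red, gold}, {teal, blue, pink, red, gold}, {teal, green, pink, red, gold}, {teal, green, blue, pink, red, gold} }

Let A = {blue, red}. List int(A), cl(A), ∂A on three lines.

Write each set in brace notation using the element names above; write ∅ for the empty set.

open subsets of A: ∅; so int(A) = ∅
closure: X∖int(X∖A) = X∖{teal, pink, gold} = {green, blue, red}
∂A = {green, blue, red} minus ∅ = {green, blue, red}

int(A) = ∅
cl(A)  = {green, blue, red}
∂A     = {green, blue, red}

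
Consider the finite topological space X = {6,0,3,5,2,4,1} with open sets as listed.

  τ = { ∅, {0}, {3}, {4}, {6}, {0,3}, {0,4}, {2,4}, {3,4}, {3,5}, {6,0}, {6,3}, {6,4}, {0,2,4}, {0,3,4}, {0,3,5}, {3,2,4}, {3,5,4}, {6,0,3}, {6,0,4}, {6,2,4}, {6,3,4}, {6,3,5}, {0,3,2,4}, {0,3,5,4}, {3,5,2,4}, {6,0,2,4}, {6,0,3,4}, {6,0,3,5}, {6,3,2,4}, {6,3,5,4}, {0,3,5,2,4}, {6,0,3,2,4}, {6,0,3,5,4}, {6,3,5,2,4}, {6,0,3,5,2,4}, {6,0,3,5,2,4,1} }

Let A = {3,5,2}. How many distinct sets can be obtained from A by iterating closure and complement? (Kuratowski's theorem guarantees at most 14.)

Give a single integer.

closure: X∖int(X∖A) = X∖{6,0,4} = {3,5,2,1}
Let k=closure and c=complement:
  1. A     = {3,5,2}
  2. kA    = {3,5,2,1}
  3. cA    = {6,0,4,1}
  4. ckA   = {6,0,4}
  5. kcA   = {6,0,2,4,1}
  6. ckcA  = {3,5}
  7. kckcA = {3,5,1}
  8. ckckcA = {6,0,2,4}
— saturated at 8

8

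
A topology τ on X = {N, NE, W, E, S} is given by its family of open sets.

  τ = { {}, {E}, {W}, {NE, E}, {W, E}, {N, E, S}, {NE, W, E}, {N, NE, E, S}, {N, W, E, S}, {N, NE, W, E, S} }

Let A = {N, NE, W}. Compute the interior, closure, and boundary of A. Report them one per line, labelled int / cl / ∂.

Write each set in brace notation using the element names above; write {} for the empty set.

int(A) = {W}
cl(A)  = {N, NE, W, S}
∂A     = {N, NE, S}

opens ⊆ A: {}, {W}; union → int = {W}
complement {E, S}; its interior {E}; cl(A) = X∖{E} = {N, NE, W, S}
boundary = {N, NE, W, S} ∖ {W} = {N, NE, S}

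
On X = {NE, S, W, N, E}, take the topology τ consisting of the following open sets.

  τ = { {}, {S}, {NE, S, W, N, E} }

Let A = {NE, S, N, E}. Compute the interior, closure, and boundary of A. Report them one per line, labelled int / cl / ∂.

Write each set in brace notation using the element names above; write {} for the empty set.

U open, U⊆A: {}, {S}. int(A) = ⋃ = {S}
X∖A={W}, int(X∖A)={}, hence cl(A)={NE, S, W, N, E}
∂A: remove int from cl → {NE, W, N, E}

int(A) = {S}
cl(A)  = {NE, S, W, N, E}
∂A     = {NE, W, N, E}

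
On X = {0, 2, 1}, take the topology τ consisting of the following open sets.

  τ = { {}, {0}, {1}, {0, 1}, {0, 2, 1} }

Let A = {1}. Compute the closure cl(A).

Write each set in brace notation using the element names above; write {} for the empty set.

{2, 1}

cl via duality: int({0, 2}) = {0}, so X∖{0} = {2, 1}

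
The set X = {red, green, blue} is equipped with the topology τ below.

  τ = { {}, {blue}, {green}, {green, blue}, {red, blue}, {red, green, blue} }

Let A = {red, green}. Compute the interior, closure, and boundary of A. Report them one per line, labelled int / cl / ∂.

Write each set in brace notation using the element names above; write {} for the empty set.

interior: largest open inside A is {green} (from {}, {green})
cl via duality: int({blue}) = {blue}, so X∖{blue} = {red, green}
cl∖int = {red}

int(A) = {green}
cl(A)  = {red, green}
∂A     = {red}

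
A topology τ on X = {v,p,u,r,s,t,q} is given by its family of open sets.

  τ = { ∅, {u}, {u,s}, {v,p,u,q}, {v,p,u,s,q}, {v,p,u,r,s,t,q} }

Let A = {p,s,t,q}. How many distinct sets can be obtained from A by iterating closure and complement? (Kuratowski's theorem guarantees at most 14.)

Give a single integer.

6

closure: X∖int(X∖A) = X∖{u} = {v,p,r,s,t,q}
Let k=closure and c=complement:
  1. A     = {p,s,t,q}
  2. kA    = {v,p,r,s,t,q}
  3. cA    = {v,u,r}
  4. ckA   = {u}
  5. kcA   = {v,p,u,r,s,t,q}
  6. ckcA  = ∅
— saturated at 6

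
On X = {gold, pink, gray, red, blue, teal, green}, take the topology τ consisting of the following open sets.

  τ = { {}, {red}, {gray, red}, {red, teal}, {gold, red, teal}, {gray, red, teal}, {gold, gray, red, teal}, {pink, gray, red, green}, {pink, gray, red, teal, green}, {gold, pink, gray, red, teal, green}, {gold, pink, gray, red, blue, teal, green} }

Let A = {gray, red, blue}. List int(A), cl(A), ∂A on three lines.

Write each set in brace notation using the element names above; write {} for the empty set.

interior: largest open inside A is {gray, red} (from {}, {red}, {gray, red})
cl via duality: int({gold, pink, teal, green}) = {}, so X∖{} = {gold, pink, gray, red, blue, teal, green}
cl∖int = {gold, pink, blue, teal, green}

int(A) = {gray, red}
cl(A)  = {gold, pink, gray, red, blue, teal, green}
∂A     = {gold, pink, blue, teal, green}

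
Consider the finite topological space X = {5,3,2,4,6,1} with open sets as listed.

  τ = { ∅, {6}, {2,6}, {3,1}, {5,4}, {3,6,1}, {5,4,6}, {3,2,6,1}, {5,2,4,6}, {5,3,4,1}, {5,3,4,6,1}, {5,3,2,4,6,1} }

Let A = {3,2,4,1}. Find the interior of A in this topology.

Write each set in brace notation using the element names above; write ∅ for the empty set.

U open, U⊆A: ∅, {3,1}. int(A) = ⋃ = {3,1}

{3,1}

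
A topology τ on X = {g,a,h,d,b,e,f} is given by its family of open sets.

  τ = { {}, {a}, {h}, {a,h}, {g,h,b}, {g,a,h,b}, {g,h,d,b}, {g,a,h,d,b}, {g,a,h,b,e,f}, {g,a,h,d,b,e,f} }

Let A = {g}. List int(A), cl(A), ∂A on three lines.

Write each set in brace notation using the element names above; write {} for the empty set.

int(A) = {}
cl(A)  = {g,d,b,e,f}
∂A     = {g,d,b,e,f}

opens ⊆ A: {}; union → int = {}
complement {a,h,d,b,e,f}; its interior {a,h}; cl(A) = X∖{a,h} = {g,d,b,e,f}
boundary = {g,d,b,e,f} ∖ {} = {g,d,b,e,f}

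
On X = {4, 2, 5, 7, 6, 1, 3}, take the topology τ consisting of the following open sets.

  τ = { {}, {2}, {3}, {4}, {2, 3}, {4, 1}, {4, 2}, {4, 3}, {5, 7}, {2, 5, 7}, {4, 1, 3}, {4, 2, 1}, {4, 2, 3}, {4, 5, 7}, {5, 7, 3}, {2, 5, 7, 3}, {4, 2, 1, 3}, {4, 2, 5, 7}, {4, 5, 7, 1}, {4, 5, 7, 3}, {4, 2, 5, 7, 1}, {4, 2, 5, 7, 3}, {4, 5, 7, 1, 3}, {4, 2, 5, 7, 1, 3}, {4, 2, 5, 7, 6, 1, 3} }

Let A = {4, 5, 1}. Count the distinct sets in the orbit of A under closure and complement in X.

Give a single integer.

closure: X∖int(X∖A) = X∖{2, 3} = {4, 5, 7, 6, 1}
Let k=closure and c=complement:
  1. A     = {4, 5, 1}
  2. kA    = {4, 5, 7, 6, 1}
  3. cA    = {2, 7, 6, 3}
  4. ckA   = {2, 3}
  5. kcA   = {2, 5, 7, 6, 3}
  6. kckA  = {2, 6, 3}
  7. ckcA  = {4, 1}
  8. ckckA = {4, 5, 7, 1}
  9. kckcA = {4, 6, 1}
  10. ckckcA = {2, 5, 7, 3}
— saturated at 10

10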